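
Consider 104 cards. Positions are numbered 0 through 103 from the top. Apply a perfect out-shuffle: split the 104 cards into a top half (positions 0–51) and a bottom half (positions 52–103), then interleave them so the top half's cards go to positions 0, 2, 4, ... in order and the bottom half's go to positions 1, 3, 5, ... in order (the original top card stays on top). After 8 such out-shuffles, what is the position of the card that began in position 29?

Track the card's position through each out-shuffle:
29 → 58 → 13 → 26 → 52 → 1 → 2 → 4 → 8

8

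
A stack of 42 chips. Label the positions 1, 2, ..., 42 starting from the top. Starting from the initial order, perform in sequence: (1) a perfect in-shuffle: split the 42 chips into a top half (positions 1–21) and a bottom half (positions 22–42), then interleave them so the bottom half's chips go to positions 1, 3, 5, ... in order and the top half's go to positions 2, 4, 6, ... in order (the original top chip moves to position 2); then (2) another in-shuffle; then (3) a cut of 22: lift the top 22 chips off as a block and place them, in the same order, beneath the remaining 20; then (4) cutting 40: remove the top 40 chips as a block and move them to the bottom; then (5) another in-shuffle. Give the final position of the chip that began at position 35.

23

Track the chip from position 35 forward through each operation:
  after op 1 (in-shuffle): 35 → 27
  after op 2 (in-shuffle): 27 → 11
  after op 3 (cut 22): 11 → 31
  after op 4 (cut 40): 31 → 33
  after op 5 (in-shuffle): 33 → 23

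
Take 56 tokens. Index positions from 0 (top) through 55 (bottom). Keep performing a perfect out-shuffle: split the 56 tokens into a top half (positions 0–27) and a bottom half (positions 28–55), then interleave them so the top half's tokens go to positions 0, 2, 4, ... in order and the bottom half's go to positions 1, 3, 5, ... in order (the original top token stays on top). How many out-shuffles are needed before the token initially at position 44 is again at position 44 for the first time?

Follow position 44 under repeated out-shuffles:
44 → 33 → 11 → 22 → 44
It first returns after 4 out-shuffles.

4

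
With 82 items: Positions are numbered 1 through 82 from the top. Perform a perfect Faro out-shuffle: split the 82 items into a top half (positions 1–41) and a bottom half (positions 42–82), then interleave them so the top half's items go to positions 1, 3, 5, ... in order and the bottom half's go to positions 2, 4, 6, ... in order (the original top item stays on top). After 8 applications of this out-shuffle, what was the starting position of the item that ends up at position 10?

Work backwards from position 10, undoing one out-shuffle at a time:
10 ← 46 ← 64 ← 73 ← 37 ← 19 ← 10 ← 46 ← 64
So the item now at position 10 started at position 64.

64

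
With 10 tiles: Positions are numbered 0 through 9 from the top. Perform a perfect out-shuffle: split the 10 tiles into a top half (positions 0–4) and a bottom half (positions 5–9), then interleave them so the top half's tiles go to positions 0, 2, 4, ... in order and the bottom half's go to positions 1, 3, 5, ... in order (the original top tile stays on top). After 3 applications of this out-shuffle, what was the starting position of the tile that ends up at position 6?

3

Work backwards from position 6, undoing one out-shuffle at a time:
6 ← 3 ← 6 ← 3
So the tile now at position 6 started at position 3.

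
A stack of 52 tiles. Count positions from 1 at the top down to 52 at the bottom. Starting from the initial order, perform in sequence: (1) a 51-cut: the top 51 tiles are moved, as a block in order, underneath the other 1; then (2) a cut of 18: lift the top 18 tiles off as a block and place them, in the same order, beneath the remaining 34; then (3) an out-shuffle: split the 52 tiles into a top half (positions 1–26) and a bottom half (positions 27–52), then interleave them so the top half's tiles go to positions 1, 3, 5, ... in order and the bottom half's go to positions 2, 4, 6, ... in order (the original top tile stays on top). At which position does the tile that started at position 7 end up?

Track the tile from position 7 forward through each operation:
  after op 1 (cut 51): 7 → 8
  after op 2 (cut 18): 8 → 42
  after op 3 (out-shuffle): 42 → 32

32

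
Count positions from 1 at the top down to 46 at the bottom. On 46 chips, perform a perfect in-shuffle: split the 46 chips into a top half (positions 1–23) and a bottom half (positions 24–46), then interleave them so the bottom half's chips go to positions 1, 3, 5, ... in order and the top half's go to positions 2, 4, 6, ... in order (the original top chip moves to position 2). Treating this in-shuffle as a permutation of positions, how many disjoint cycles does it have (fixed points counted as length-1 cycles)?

2

Trace each unvisited position around until it returns:
(1 2 4 8 16 32 ... len 23) (5 10 20 40 33 19 ... len 23)
2 cycles in total.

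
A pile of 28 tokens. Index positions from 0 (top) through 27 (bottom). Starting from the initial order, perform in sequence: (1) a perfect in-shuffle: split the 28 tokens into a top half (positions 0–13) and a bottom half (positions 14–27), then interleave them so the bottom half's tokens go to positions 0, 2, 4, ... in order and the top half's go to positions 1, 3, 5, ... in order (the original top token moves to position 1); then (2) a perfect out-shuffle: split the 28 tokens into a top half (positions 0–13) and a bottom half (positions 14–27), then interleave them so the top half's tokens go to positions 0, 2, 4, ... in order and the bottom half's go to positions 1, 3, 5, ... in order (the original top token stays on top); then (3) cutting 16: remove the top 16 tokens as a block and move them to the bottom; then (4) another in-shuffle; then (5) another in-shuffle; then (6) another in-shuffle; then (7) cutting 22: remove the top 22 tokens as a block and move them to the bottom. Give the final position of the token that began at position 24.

10

Track the token from position 24 forward through each operation:
  after op 1 (in-shuffle): 24 → 20
  after op 2 (out-shuffle): 20 → 13
  after op 3 (cut 16): 13 → 25
  after op 4 (in-shuffle): 25 → 22
  after op 5 (in-shuffle): 22 → 16
  after op 6 (in-shuffle): 16 → 4
  after op 7 (cut 22): 4 → 10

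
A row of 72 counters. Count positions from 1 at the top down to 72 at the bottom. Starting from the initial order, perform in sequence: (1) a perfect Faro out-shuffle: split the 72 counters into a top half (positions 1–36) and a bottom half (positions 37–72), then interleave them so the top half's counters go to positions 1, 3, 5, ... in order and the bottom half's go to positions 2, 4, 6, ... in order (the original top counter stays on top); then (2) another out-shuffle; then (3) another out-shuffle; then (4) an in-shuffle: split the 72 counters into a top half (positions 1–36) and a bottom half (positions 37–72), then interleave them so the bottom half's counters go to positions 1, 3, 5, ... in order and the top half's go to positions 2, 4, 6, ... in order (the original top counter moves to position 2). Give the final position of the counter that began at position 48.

44

Track the counter from position 48 forward through each operation:
  after op 1 (out-shuffle): 48 → 24
  after op 2 (out-shuffle): 24 → 47
  after op 3 (out-shuffle): 47 → 22
  after op 4 (in-shuffle): 22 → 44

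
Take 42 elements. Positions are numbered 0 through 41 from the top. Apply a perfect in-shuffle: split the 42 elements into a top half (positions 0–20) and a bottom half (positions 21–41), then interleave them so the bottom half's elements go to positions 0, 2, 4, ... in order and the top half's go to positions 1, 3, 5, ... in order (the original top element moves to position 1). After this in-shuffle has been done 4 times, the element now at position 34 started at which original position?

20

Work backwards from position 34, undoing one in-shuffle at a time:
34 ← 38 ← 40 ← 41 ← 20
So the element now at position 34 started at position 20.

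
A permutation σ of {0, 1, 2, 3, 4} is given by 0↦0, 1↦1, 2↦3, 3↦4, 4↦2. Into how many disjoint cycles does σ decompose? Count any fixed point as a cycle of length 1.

Cycle decomposition: (0) (1) (2 3 4).
3 cycles.

3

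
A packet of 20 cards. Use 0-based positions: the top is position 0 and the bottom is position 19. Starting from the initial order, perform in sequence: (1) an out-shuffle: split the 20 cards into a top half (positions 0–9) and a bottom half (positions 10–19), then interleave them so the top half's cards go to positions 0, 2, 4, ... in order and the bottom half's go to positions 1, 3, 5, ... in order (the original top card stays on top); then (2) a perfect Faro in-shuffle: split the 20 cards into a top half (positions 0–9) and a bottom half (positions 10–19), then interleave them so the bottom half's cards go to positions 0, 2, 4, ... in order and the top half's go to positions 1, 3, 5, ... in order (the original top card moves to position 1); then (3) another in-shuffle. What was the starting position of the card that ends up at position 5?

15

Undo the operations in reverse order, starting from position 5:
  undo op 3 (in-shuffle, from top half): 5 ← 2
  undo op 2 (in-shuffle, from bottom half): 2 ← 11
  undo op 1 (out-shuffle, from bottom half): 11 ← 15
So the card at position 5 came from original position 15.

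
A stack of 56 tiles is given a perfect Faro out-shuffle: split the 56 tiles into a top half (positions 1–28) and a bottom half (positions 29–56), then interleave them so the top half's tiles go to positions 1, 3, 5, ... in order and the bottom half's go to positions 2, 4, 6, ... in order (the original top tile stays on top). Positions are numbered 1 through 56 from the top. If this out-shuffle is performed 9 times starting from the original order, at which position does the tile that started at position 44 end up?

Track the tile's position through each out-shuffle:
44 → 32 → 8 → 15 → 29 → 2 → 3 → 5 → 9 → 17

17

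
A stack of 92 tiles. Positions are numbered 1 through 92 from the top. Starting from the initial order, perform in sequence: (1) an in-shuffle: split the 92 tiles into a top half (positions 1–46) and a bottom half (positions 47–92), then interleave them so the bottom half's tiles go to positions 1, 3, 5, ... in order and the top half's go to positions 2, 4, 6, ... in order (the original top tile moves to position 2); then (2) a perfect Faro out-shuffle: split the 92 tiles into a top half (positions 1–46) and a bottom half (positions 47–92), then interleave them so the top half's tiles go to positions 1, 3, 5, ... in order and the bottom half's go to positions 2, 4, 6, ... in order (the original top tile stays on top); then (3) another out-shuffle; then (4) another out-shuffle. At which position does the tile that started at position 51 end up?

Track the tile from position 51 forward through each operation:
  after op 1 (in-shuffle): 51 → 9
  after op 2 (out-shuffle): 9 → 17
  after op 3 (out-shuffle): 17 → 33
  after op 4 (out-shuffle): 33 → 65

65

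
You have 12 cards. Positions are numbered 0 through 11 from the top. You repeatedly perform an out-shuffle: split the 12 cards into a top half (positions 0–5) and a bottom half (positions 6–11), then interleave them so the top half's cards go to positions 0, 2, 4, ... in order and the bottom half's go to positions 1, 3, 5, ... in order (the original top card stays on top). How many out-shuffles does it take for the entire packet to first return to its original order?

10

The out-shuffle permutes the 12 positions with cycle lengths [1, 1, 10].
Every card is home exactly when every cycle has completed a whole number of laps, i.e. after lcm(1, 10) = 10 out-shuffles.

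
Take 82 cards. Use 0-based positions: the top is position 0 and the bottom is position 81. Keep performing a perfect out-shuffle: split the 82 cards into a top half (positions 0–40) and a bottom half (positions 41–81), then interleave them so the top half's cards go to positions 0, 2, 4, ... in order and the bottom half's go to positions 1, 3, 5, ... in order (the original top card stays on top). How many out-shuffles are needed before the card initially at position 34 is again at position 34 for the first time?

54

Follow position 34 under repeated out-shuffles:
34 → 68 → 55 → 29 → 58 → 35 → 70 → 59 → ... → 34 (length 54)
It first returns after 54 out-shuffles.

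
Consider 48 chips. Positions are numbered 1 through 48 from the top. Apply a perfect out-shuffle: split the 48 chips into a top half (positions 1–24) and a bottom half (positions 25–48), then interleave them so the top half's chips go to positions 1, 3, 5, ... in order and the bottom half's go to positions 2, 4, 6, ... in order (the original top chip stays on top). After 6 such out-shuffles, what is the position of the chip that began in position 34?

45

Track the chip's position through each out-shuffle:
34 → 20 → 39 → 30 → 12 → 23 → 45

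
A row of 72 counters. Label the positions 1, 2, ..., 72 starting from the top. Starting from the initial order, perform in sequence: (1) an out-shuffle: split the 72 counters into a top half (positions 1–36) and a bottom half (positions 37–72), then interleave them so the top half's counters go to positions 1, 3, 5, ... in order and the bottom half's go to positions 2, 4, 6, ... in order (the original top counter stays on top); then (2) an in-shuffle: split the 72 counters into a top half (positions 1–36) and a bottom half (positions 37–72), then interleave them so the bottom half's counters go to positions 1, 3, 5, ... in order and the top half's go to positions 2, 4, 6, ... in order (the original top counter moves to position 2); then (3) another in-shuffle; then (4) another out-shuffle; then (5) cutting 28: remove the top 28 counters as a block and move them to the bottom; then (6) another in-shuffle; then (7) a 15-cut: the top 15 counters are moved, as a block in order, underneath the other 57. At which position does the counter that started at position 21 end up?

71

Track the counter from position 21 forward through each operation:
  after op 1 (out-shuffle): 21 → 41
  after op 2 (in-shuffle): 41 → 9
  after op 3 (in-shuffle): 9 → 18
  after op 4 (out-shuffle): 18 → 35
  after op 5 (cut 28): 35 → 7
  after op 6 (in-shuffle): 7 → 14
  after op 7 (cut 15): 14 → 71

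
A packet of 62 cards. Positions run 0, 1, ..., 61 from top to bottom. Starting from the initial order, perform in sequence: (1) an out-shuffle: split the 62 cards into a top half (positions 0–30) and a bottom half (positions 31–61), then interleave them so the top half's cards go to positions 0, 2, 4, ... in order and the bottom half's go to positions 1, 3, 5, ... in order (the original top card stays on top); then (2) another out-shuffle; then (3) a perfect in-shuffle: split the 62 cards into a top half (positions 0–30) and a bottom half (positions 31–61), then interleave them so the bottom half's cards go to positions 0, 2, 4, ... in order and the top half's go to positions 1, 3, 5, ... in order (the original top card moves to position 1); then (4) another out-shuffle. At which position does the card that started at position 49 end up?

54

Track the card from position 49 forward through each operation:
  after op 1 (out-shuffle): 49 → 37
  after op 2 (out-shuffle): 37 → 13
  after op 3 (in-shuffle): 13 → 27
  after op 4 (out-shuffle): 27 → 54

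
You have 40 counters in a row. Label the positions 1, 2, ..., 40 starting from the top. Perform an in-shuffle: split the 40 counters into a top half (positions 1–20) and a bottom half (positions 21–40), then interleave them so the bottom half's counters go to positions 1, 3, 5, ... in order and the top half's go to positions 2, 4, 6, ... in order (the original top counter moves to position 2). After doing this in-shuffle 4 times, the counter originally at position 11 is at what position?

12

Track the counter's position through each in-shuffle:
11 → 22 → 3 → 6 → 12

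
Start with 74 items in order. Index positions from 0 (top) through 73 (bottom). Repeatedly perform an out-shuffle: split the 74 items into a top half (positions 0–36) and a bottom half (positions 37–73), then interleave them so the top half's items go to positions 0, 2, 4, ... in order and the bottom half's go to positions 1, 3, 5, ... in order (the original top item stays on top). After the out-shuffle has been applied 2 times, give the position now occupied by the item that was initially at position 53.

Track the item's position through each out-shuffle:
53 → 33 → 66

66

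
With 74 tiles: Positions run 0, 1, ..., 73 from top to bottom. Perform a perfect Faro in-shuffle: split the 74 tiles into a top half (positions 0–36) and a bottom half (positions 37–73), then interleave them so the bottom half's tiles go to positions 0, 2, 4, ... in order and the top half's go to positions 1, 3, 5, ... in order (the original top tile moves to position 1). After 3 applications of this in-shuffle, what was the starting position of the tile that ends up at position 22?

Work backwards from position 22, undoing one in-shuffle at a time:
22 ← 48 ← 61 ← 30
So the tile now at position 22 started at position 30.

30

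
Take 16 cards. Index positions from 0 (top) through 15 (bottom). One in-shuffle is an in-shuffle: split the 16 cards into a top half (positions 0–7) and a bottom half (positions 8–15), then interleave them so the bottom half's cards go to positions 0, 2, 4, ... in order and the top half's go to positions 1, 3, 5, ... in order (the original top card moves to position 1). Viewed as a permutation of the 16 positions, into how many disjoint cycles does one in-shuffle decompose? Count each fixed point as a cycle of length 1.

Trace each unvisited position around until it returns:
(0 1 3 7 15 14 12 8) (2 5 11 6 13 10 4 9)
2 cycles in total.

2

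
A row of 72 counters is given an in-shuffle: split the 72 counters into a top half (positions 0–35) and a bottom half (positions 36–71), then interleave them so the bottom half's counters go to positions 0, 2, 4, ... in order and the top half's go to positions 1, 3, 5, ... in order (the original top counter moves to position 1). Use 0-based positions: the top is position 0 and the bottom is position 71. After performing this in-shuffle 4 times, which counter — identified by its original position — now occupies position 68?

Work backwards from position 68, undoing one in-shuffle at a time:
68 ← 70 ← 71 ← 35 ← 17
So the counter now at position 68 started at position 17.

17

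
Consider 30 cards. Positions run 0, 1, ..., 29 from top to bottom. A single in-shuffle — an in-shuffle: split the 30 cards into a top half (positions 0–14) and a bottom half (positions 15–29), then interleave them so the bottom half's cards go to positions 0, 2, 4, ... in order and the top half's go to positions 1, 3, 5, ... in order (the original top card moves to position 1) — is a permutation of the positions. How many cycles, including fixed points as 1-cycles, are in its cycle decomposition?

Trace each unvisited position around until it returns:
(0 1 3 7 15) (2 5 11 23 16) (4 9 19 8 17) (6 13 27 24 18) (10 21 12 25 20) (14 29 28 26 22)
6 cycles in total.

6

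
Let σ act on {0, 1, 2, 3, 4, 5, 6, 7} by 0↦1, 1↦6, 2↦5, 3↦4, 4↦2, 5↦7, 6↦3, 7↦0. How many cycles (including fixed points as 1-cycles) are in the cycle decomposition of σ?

1

Cycle decomposition: (0 1 6 3 4 2 5 7).
1 cycle.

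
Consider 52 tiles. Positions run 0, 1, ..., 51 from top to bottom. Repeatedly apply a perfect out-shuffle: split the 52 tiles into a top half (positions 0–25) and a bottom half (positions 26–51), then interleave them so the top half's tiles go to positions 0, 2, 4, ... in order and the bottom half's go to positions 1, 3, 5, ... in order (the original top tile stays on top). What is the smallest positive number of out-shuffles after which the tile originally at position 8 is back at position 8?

Follow position 8 under repeated out-shuffles:
8 → 16 → 32 → 13 → 26 → 1 → 2 → 4 → 8
It first returns after 8 out-shuffles.

8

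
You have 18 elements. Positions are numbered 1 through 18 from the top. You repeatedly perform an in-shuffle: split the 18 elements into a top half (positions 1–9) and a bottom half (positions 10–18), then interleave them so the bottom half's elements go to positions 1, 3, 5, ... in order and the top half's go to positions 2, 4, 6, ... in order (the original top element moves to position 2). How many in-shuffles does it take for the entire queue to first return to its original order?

The in-shuffle permutes the 18 positions with cycle lengths [18].
Every element is home exactly when every cycle has completed a whole number of laps, i.e. after lcm(18) = 18 in-shuffles.

18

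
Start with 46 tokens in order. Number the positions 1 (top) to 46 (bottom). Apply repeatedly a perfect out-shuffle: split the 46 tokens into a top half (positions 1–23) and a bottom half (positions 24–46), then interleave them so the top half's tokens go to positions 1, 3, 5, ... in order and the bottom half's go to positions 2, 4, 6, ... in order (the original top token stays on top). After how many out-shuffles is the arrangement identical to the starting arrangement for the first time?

The out-shuffle permutes the 46 positions with cycle lengths [1, 1, 2, 4, 4, 4, 6, 12, 12].
Every token is home exactly when every cycle has completed a whole number of laps, i.e. after lcm(1, 2, 4, 6, 12) = 12 out-shuffles.

12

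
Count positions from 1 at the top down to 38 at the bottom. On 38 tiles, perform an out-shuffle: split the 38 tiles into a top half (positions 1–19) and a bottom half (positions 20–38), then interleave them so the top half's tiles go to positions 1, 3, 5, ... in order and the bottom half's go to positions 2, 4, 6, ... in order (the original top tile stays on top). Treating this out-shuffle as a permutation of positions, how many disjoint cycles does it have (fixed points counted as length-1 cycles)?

3

Trace each unvisited position around until it returns:
(1) (2 3 5 9 17 33 ... len 36) (38)
3 cycles in total.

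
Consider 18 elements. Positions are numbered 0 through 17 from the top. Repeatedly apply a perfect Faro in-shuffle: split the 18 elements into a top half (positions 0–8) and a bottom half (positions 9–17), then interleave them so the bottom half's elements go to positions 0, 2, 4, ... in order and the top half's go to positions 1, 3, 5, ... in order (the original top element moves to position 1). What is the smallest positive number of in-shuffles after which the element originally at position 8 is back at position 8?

Follow position 8 under repeated in-shuffles:
8 → 17 → 16 → 14 → 10 → 2 → 5 → 11 → 4 → 9 → 0 → 1 → 3 → 7 → 15 → 12 → 6 → 13 → 8
It first returns after 18 in-shuffles.

18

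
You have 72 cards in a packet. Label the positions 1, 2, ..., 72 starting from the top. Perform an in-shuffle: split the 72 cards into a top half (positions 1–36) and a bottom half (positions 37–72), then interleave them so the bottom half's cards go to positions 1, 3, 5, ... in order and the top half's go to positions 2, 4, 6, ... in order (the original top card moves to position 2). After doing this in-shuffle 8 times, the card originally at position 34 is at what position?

Track the card's position through each in-shuffle:
34 → 68 → 63 → 53 → 33 → 66 → 59 → 45 → 17

17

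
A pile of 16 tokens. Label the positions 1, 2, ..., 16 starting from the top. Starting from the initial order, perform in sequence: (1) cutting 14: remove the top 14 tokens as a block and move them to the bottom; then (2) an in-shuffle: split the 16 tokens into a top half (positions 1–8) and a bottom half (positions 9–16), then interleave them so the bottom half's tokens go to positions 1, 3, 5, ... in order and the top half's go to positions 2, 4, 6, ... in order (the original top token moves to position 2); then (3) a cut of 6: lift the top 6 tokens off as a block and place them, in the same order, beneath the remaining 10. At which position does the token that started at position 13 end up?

7

Track the token from position 13 forward through each operation:
  after op 1 (cut 14): 13 → 15
  after op 2 (in-shuffle): 15 → 13
  after op 3 (cut 6): 13 → 7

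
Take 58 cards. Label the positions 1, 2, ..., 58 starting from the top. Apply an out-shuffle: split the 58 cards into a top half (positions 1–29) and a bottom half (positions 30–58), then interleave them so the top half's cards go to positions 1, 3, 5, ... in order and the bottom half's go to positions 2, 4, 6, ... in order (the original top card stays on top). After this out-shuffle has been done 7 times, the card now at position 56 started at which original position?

9

Work backwards from position 56, undoing one out-shuffle at a time:
56 ← 57 ← 29 ← 15 ← 8 ← 33 ← 17 ← 9
So the card now at position 56 started at position 9.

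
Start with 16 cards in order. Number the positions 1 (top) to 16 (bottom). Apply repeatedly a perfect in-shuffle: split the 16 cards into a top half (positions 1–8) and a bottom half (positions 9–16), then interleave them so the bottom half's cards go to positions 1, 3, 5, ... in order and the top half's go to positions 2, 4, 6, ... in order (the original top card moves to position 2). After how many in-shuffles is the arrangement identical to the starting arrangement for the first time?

The in-shuffle permutes the 16 positions with cycle lengths [8, 8].
Every card is home exactly when every cycle has completed a whole number of laps, i.e. after lcm(8) = 8 in-shuffles.

8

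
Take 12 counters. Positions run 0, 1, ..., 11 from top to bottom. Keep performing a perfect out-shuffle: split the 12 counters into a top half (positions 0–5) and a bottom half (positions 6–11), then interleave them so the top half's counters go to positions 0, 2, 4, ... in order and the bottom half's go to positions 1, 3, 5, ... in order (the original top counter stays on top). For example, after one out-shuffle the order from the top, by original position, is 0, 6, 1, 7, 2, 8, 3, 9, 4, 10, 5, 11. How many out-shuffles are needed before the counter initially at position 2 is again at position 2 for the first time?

10

Follow position 2 under repeated out-shuffles:
2 → 4 → 8 → 5 → 10 → 9 → 7 → 3 → 6 → 1 → 2
It first returns after 10 out-shuffles.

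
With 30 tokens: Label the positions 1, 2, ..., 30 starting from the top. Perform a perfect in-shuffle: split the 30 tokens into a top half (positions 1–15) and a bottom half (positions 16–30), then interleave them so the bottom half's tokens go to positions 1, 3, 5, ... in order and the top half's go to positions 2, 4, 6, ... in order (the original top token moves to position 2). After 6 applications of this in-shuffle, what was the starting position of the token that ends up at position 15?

23

Work backwards from position 15, undoing one in-shuffle at a time:
15 ← 23 ← 27 ← 29 ← 30 ← 15 ← 23
So the token now at position 15 started at position 23.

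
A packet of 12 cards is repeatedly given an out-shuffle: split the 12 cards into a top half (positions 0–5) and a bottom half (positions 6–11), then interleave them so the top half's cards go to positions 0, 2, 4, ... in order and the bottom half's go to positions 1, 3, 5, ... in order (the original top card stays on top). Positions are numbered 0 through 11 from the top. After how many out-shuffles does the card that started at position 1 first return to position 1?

Follow position 1 under repeated out-shuffles:
1 → 2 → 4 → 8 → 5 → 10 → 9 → 7 → 3 → 6 → 1
It first returns after 10 out-shuffles.

10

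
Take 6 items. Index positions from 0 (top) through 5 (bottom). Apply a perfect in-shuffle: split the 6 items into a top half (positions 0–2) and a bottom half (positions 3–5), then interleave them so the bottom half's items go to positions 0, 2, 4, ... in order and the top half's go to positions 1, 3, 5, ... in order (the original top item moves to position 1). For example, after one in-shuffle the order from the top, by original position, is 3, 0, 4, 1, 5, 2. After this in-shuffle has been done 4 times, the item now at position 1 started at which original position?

Work backwards from position 1, undoing one in-shuffle at a time:
1 ← 0 ← 3 ← 1 ← 0
So the item now at position 1 started at position 0.

0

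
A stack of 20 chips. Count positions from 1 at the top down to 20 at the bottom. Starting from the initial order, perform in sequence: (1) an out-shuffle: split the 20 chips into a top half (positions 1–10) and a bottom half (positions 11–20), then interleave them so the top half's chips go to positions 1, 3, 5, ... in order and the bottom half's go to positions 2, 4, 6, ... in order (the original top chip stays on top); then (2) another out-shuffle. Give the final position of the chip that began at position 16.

4

Track the chip from position 16 forward through each operation:
  after op 1 (out-shuffle): 16 → 12
  after op 2 (out-shuffle): 12 → 4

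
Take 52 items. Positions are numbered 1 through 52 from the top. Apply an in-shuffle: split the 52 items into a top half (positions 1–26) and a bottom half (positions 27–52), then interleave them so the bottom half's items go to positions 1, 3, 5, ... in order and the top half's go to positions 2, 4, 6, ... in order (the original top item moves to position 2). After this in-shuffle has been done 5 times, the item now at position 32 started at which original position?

Work backwards from position 32, undoing one in-shuffle at a time:
32 ← 16 ← 8 ← 4 ← 2 ← 1
So the item now at position 32 started at position 1.

1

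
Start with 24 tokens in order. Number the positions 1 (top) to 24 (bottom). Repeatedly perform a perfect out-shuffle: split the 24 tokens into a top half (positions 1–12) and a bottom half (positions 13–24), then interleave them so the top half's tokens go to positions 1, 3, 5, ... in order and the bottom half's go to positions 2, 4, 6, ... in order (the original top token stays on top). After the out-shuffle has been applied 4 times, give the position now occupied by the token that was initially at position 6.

Track the token's position through each out-shuffle:
6 → 11 → 21 → 18 → 12

12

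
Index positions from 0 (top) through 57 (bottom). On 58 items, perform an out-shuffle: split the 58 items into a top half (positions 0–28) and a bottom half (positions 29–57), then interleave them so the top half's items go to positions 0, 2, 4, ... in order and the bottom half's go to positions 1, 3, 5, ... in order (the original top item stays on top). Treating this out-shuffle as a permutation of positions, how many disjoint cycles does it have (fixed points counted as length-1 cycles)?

Trace each unvisited position around until it returns:
(0) (1 2 4 8 16 32 ... len 18) (3 6 12 24 48 39 ... len 18) (5 10 20 40 23 46 ... len 18) (19 38) (57)
6 cycles in total.

6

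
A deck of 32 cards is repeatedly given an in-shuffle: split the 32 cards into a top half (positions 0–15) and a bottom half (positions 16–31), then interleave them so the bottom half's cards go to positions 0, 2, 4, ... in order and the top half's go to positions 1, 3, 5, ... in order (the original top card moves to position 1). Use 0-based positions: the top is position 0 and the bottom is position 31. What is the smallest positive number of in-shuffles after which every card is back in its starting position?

10

The in-shuffle permutes the 32 positions with cycle lengths [2, 10, 10, 10].
Every card is home exactly when every cycle has completed a whole number of laps, i.e. after lcm(2, 10) = 10 in-shuffles.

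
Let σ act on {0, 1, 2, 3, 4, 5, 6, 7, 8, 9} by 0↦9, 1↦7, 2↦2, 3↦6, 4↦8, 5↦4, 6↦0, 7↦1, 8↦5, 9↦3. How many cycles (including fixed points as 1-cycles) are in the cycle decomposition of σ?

4

Cycle decomposition: (0 9 3 6) (1 7) (2) (4 8 5).
4 cycles.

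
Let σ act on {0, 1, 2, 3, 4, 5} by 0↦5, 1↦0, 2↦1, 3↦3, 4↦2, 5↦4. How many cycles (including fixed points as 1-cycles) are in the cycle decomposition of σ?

Cycle decomposition: (0 5 4 2 1) (3).
2 cycles.

2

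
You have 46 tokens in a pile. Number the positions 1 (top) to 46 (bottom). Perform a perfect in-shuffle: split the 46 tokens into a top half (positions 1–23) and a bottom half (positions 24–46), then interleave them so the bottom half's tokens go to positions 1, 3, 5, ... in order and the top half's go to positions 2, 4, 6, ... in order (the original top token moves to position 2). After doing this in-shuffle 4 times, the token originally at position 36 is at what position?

Track the token's position through each in-shuffle:
36 → 25 → 3 → 6 → 12

12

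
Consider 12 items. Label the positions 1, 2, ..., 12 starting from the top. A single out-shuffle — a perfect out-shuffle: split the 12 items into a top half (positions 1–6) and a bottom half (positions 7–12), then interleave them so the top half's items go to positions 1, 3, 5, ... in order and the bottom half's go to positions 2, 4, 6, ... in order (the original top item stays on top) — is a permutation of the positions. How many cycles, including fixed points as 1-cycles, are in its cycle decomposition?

3

Trace each unvisited position around until it returns:
(1) (2 3 5 9 6 11 10 8 4 7) (12)
3 cycles in total.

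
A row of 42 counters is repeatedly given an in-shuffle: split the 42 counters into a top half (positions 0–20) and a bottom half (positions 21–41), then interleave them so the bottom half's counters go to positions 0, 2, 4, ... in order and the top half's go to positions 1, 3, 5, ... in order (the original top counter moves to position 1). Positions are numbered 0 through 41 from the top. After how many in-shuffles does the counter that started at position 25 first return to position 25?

14

Follow position 25 under repeated in-shuffles:
25 → 8 → 17 → 35 → 28 → 14 → 29 → 16 → 33 → 24 → 6 → 13 → 27 → 12 → 25
It first returns after 14 in-shuffles.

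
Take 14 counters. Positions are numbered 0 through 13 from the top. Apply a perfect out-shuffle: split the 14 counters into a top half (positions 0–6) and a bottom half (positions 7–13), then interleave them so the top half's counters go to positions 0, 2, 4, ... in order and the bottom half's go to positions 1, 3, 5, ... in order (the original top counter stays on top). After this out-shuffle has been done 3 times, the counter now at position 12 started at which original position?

8

Work backwards from position 12, undoing one out-shuffle at a time:
12 ← 6 ← 3 ← 8
So the counter now at position 12 started at position 8.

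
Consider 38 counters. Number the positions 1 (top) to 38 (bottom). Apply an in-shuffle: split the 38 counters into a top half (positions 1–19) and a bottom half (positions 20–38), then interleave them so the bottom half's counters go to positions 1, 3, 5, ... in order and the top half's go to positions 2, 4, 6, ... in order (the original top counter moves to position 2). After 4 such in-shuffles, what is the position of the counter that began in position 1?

16

Track the counter's position through each in-shuffle:
1 → 2 → 4 → 8 → 16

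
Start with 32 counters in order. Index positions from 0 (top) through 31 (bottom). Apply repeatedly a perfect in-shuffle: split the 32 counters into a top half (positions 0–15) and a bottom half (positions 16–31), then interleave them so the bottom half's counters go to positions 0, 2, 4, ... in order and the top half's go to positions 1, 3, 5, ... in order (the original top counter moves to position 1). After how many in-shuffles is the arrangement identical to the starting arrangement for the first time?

10

The in-shuffle permutes the 32 positions with cycle lengths [2, 10, 10, 10].
Every counter is home exactly when every cycle has completed a whole number of laps, i.e. after lcm(2, 10) = 10 in-shuffles.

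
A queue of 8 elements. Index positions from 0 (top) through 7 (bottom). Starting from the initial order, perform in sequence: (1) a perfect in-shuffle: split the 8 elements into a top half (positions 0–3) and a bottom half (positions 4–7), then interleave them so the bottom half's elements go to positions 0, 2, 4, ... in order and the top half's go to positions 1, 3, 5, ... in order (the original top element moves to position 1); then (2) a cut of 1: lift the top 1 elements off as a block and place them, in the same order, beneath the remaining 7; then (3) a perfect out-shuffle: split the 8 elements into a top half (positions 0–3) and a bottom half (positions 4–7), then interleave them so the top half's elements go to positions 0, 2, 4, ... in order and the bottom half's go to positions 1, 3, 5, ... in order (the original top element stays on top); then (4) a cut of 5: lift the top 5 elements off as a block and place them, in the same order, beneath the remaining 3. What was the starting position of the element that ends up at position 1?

6

Undo the operations in reverse order, starting from position 1:
  undo op 4 (cut 5): 1 ← 6
  undo op 3 (out-shuffle, from top half): 6 ← 3
  undo op 2 (cut 1): 3 ← 4
  undo op 1 (in-shuffle, from bottom half): 4 ← 6
So the element at position 1 came from original position 6.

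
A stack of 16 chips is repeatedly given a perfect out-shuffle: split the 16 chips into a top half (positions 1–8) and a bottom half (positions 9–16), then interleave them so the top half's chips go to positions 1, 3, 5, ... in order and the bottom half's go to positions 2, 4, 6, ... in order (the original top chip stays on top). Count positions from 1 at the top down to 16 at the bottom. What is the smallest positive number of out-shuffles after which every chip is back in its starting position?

4

The out-shuffle permutes the 16 positions with cycle lengths [1, 1, 2, 4, 4, 4].
Every chip is home exactly when every cycle has completed a whole number of laps, i.e. after lcm(1, 2, 4) = 4 out-shuffles.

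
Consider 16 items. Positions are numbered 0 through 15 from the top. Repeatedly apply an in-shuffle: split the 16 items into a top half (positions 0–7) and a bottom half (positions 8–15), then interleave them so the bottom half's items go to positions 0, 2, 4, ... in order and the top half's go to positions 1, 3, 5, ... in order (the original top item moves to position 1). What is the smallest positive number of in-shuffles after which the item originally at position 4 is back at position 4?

Follow position 4 under repeated in-shuffles:
4 → 9 → 2 → 5 → 11 → 6 → 13 → 10 → 4
It first returns after 8 in-shuffles.

8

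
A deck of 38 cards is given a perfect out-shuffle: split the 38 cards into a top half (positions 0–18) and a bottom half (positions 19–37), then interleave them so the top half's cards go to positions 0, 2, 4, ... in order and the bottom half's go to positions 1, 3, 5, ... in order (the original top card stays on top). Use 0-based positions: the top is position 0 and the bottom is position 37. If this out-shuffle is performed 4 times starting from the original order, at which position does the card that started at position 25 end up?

30

Track the card's position through each out-shuffle:
25 → 13 → 26 → 15 → 30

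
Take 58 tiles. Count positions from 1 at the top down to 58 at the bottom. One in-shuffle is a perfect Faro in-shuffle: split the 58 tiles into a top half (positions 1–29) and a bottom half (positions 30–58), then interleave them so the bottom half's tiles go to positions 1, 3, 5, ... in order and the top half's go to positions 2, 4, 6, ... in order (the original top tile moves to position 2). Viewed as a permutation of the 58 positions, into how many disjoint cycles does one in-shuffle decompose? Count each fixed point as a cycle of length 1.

1

Trace each unvisited position around until it returns:
(1 2 4 8 16 32 ... len 58)
1 cycle in total.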